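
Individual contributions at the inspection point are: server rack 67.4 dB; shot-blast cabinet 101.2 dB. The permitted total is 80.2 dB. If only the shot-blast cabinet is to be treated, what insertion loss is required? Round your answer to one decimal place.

Everything except the shot-blast cabinet sums to 10^(67.4/10) = 5.495e+06 in linear terms, 67.40 dB.
The limit corresponds to 10^(80.2/10) = 1.047e+08; subtracting the fixed part leaves 9.922e+07 for the shot-blast cabinet, i.e. 79.97 dB.
Required insertion loss = 101.2 − 79.97 = 21.23 dB.

21.2 dB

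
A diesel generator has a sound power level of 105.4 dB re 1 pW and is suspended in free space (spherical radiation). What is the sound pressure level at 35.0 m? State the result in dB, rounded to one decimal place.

L_p = L_w − 10·log₁₀(4π·r²) with r = 35.0 m.
4π·r² = 1.539e+04 m², 10·log₁₀ of that is 41.873 dB.
L_p = 105.4 − 41.873 = 63.53 dB.

63.5 dB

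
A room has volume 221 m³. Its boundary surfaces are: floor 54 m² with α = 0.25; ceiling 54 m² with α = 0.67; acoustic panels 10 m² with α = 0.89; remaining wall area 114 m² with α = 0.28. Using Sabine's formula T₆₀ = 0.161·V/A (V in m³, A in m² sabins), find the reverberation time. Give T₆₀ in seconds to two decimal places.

Summing Sᵢαᵢ: 54·0.25 + 54·0.67 + 10·0.89 + 114·0.28 = 90.50 m².
T₆₀ = 0.161 × 221 / 90.50 = 0.393 s.

0.39 s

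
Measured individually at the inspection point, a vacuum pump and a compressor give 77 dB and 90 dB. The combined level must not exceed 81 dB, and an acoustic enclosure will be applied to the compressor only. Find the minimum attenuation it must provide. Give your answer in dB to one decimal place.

11.2 dB

The untreated sources together contribute 10^(77/10) = 5.012e+07, i.e. 77.00 dB.
To meet 81 dB overall, the treated compressor may contribute at most 10^(81/10) − 5.012e+07 = 7.577e+07, i.e. 78.80 dB.
Required insertion loss = 90 − 78.80 = 11.20 dB.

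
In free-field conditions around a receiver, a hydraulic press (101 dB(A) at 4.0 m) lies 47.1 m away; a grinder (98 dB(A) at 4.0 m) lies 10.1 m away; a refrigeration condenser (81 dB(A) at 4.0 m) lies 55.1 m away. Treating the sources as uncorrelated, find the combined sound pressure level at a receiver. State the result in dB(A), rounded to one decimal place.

Propagate each source to the receiver with L = L_ref − 20·log₁₀(r/r_ref), then add intensities.
hydraulic press: 101 − 20·log₁₀(47.1/4.0) = 101 − 21.42 = 79.58 dB(A).
grinder: 98 − 20·log₁₀(10.1/4.0) = 98 − 8.05 = 89.95 dB(A).
refrigeration condenser: 81 − 20·log₁₀(55.1/4.0) = 81 − 22.78 = 58.22 dB(A).
Σ 10^(L/10) = 1.081e+09 → L_total = 10·log₁₀(1.081e+09) = 90.34 dB(A).

90.3 dB(A)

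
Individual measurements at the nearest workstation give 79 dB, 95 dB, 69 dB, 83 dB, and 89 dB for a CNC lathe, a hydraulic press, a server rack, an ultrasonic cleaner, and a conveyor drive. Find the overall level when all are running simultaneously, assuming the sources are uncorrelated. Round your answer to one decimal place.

For uncorrelated sources the intensities add, so convert each level to linear form, sum, and take 10·log₁₀ of the total.
Σ 10^(L/10) = 10^(79/10) + 10^(95/10) + 10^(69/10) + 10^(83/10) + 10^(89/10) = 4.244e+09.
L_total = 10·log₁₀(4.244e+09) = 96.28 dB.

96.3 dB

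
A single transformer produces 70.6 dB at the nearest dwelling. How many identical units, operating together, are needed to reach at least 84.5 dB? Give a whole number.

25

The shortfall is 84.5 − 70.6 = 13.9 dB, and N units add 10·log₁₀ N, so need 10·log₁₀ N ≥ 13.9.
N ≥ 10^(13.9/10) = 24.547, so N = 25.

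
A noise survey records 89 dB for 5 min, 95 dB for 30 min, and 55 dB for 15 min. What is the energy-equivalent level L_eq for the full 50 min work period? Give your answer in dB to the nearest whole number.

Weight each interval's intensity by its duration and average over T = 50 min:
Σ tᵢ·10^(Lᵢ/10) = 5·10^(89/10) + 30·10^(95/10) + 15·10^(55/10) = 9.884e+10.
L_eq = 10·log₁₀(9.884e+10/50) = 92.96 dB.

93 dB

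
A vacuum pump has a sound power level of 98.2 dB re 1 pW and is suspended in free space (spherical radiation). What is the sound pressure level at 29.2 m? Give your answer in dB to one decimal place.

57.9 dB

The power spreads over a sphere of area 4π·r², so L_p = L_w − 10·log₁₀(4π·r²).
4π·r² = 1.071e+04 m², 10·log₁₀ of that is 40.300 dB.
L_p = 98.2 − 40.300 = 57.90 dB.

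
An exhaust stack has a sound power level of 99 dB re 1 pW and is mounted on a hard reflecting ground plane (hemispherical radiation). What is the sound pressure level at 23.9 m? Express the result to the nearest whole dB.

63 dB

Free-field hemispherical radiation: L_p = L_w − 10·log₁₀(2π·r²), r = 23.9 m.
2π·r² = 3589 m², 10·log₁₀ of that is 35.550 dB.
L_p = 99 − 35.550 = 63.45 dB.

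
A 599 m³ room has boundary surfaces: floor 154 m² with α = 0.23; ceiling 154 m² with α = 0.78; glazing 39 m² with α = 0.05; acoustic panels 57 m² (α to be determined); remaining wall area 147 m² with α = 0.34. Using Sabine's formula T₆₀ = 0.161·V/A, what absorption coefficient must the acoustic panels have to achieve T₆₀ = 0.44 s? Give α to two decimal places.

0.21

From T₆₀ = 0.161·V/A, the target T₆₀ = 0.44 s needs A = 0.161·599/0.44 = 219.18 m².
Absorption from the other surfaces = 154·0.23 + 154·0.78 + 39·0.05 + 147·0.34 = 207.47 m², so the acoustic panels must supply 11.71 m² over 57 m².
α = 11.71/57 = 0.205.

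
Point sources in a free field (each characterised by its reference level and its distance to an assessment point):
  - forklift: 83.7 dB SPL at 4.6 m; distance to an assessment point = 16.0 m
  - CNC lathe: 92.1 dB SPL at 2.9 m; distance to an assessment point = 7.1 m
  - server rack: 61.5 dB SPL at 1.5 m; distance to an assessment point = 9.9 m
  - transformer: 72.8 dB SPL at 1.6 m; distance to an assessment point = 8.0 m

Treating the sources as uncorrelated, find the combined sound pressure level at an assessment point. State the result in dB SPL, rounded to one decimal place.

Apply inverse-square spreading to bring every level to the receiver, then sum 10^(L/10).
forklift: 83.7 − 20·log₁₀(16.0/4.6) = 83.7 − 10.83 = 72.87 dB SPL.
CNC lathe: 92.1 − 20·log₁₀(7.1/2.9) = 92.1 − 7.78 = 84.32 dB SPL.
server rack: 61.5 − 20·log₁₀(9.9/1.5) = 61.5 − 16.39 = 45.11 dB SPL.
transformer: 72.8 − 20·log₁₀(8.0/1.6) = 72.8 − 13.98 = 58.82 dB SPL.
Σ 10^(L/10) = 2.907e+08 → L_total = 10·log₁₀(2.907e+08) = 84.64 dB SPL.

84.6 dB SPL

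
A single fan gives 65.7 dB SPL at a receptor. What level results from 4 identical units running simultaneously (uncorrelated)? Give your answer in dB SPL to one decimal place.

71.7 dB SPL

N identical incoherent sources raise the level by 10·log₁₀ N.
L_total = 65.7 + 10·log₁₀(4) = 65.7 + 6.021 = 71.72 dB SPL.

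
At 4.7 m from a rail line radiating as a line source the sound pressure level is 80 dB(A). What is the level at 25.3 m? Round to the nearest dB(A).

Line-source attenuation: ΔL = 10·log₁₀(r₂/r₁) = 10·log₁₀(25.3/4.7) = 7.310 dB.
L₂ = 80 − 10·log₁₀(25.3/4.7) = 80 − 7.310 = 72.69 dB(A).

73 dB(A)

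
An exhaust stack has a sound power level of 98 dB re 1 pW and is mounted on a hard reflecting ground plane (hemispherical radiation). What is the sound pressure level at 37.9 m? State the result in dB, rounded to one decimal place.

58.4 dB

The power spreads over a hemisphere of area 2π·r², so L_p = L_w − 10·log₁₀(2π·r²).
2π·r² = 9025 m², 10·log₁₀ of that is 39.555 dB.
L_p = 98 − 39.555 = 58.45 dB.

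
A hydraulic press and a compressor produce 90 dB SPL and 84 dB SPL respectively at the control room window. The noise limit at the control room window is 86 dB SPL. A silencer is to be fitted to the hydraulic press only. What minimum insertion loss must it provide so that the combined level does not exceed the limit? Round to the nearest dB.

8 dB

Fixed contribution from the other source: Σ 10^(L/10) = 10^(84/10) = 2.512e+08 (84.00 dB SPL).
The limit corresponds to 10^(86/10) = 3.981e+08; subtracting the fixed part leaves 1.469e+08 for the hydraulic press, i.e. 81.67 dB SPL.
Required insertion loss = 90 − 81.67 = 8.33 dB.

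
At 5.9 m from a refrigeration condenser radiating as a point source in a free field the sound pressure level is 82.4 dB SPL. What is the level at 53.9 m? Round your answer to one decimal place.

63.2 dB SPL

Spherical spreading from a point source gives a 20·log₁₀(r₂/r₁) drop.
L₂ = 82.4 − 20·log₁₀(53.9/5.9) = 82.4 − 19.215 = 63.19 dB SPL.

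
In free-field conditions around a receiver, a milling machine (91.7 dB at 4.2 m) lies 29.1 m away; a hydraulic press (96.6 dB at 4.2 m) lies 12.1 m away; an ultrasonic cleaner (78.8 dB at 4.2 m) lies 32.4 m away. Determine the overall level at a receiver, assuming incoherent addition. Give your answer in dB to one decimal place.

87.7 dB

Apply inverse-square spreading to bring every level to the receiver, then sum 10^(L/10).
milling machine: 91.7 − 20·log₁₀(29.1/4.2) = 91.7 − 16.81 = 74.89 dB.
hydraulic press: 96.6 − 20·log₁₀(12.1/4.2) = 96.6 − 9.19 = 87.41 dB.
ultrasonic cleaner: 78.8 − 20·log₁₀(32.4/4.2) = 78.8 − 17.75 = 61.05 dB.
Σ 10^(L/10) = 5.828e+08 → L_total = 10·log₁₀(5.828e+08) = 87.66 dB.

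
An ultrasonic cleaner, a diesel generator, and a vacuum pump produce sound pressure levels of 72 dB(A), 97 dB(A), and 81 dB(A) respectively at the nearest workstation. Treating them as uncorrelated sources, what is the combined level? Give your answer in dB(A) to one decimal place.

Incoherent sources combine by intensity addition: L_total = 10·log₁₀(Σ 10^(L_i/10)).
Σ 10^(L/10) = 10^(72/10) + 10^(97/10) + 10^(81/10) = 5.154e+09.
L_total = 10·log₁₀(5.154e+09) = 97.12 dB(A).

97.1 dB(A)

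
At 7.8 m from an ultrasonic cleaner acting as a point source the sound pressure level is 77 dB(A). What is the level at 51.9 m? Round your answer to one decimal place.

Point-source attenuation: ΔL = 20·log₁₀(r₂/r₁) = 20·log₁₀(51.9/7.8) = 16.461 dB.
L₂ = 77 − 20·log₁₀(51.9/7.8) = 77 − 16.461 = 60.54 dB(A).

60.5 dB(A)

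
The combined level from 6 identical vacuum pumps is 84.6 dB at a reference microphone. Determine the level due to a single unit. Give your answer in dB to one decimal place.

76.8 dB

6 equal contributions raise the level by 10·log₁₀ 6 = 7.782 dB, so each unit alone gives 84.6 − 7.782.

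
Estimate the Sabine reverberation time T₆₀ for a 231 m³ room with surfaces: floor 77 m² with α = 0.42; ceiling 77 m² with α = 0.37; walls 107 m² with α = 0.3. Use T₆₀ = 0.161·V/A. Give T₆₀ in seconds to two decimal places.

Total absorption A = 77·0.42 + 77·0.37 + 107·0.3 = 92.93 m² sabins.
T₆₀ = 0.161 × 231 / 92.93 = 0.400 s.

0.40 s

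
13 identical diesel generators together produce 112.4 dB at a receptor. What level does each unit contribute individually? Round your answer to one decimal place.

101.3 dB

For N identical incoherent sources L_total = L₁ + 10·log₁₀ N, so L₁ = 112.4 − 10·log₁₀(13) = 112.4 − 11.139.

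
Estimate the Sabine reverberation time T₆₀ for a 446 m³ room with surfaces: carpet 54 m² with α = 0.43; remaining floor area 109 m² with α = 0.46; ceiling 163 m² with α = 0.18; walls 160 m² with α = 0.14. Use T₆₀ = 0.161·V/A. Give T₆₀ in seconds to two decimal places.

A = Σ Sᵢαᵢ = 54·0.43 + 109·0.46 + 163·0.18 + 160·0.14 = 125.10 m².
T₆₀ = 0.161 × 446 / 125.10 = 0.574 s.

0.57 s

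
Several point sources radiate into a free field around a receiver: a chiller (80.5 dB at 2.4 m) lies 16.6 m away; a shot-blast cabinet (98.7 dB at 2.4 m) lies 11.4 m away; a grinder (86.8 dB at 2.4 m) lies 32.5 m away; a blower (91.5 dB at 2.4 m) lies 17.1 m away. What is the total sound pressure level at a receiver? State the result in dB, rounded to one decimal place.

Apply inverse-square spreading to bring every level to the receiver, then sum 10^(L/10).
chiller: 80.5 − 20·log₁₀(16.6/2.4) = 80.5 − 16.80 = 63.70 dB.
shot-blast cabinet: 98.7 − 20·log₁₀(11.4/2.4) = 98.7 − 13.53 = 85.17 dB.
grinder: 86.8 − 20·log₁₀(32.5/2.4) = 86.8 − 22.63 = 64.17 dB.
blower: 91.5 − 20·log₁₀(17.1/2.4) = 91.5 − 17.06 = 74.44 dB.
Σ 10^(L/10) = 3.613e+08 → L_total = 10·log₁₀(3.613e+08) = 85.58 dB.

85.6 dB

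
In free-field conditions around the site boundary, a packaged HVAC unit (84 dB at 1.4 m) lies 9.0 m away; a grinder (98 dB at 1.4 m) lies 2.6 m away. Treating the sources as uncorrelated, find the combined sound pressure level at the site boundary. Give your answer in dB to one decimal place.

92.6 dB

Apply inverse-square spreading to bring every level to the receiver, then sum 10^(L/10).
packaged HVAC unit: 84 − 20·log₁₀(9.0/1.4) = 84 − 16.16 = 67.84 dB.
grinder: 98 − 20·log₁₀(2.6/1.4) = 98 − 5.38 = 92.62 dB.
Σ 10^(L/10) = 1.835e+09 → L_total = 10·log₁₀(1.835e+09) = 92.64 dB.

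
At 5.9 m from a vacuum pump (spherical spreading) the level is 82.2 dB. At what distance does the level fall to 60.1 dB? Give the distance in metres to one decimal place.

For a point source L₁ − L₂ = 20·log₁₀(r₂/r₁), so r₂ = r₁·10^((L₁−L₂)/20).
r₂ = 5.9·10^((82.2−60.1)/20) = 5.9·10^(22.1/20) = 75.14 m.

75.1 m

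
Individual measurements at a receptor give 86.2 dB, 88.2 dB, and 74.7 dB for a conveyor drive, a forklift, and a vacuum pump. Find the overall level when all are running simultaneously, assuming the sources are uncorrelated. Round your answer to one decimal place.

90.4 dB

Incoherent sources combine by intensity addition: L_total = 10·log₁₀(Σ 10^(L_i/10)).
Σ 10^(L/10) = 10^(86.2/10) + 10^(88.2/10) + 10^(74.7/10) = 1.107e+09.
L_total = 10·log₁₀(1.107e+09) = 90.44 dB.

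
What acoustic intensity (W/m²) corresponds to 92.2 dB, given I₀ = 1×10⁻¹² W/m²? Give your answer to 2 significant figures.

0.0017 W/m²

I/I₀ = 10^(92.2/10) = 1.66e+09, so I = 1.66e+09 × 10⁻¹² W/m².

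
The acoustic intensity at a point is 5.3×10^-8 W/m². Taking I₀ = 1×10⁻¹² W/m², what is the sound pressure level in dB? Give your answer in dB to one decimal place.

L = 10·log₁₀(I/I₀) = 10·log₁₀(5.3×10^-8/10⁻¹²) = 10·log₁₀(5.3×10^4).
L = 10·(0.7243 + 4) = 47.24 dB.

47.2 dB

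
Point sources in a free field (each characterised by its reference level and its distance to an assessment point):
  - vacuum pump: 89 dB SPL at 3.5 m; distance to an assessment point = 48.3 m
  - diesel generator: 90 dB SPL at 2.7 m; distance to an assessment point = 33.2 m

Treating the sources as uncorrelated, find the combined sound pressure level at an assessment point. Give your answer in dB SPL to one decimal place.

Propagate each source to the receiver with L = L_ref − 20·log₁₀(r/r_ref), then add intensities.
vacuum pump: 89 − 20·log₁₀(48.3/3.5) = 89 − 22.80 = 66.20 dB SPL.
diesel generator: 90 − 20·log₁₀(33.2/2.7) = 90 − 21.80 = 68.20 dB SPL.
Σ 10^(L/10) = 1.078e+07 → L_total = 10·log₁₀(1.078e+07) = 70.33 dB SPL.

70.3 dB SPL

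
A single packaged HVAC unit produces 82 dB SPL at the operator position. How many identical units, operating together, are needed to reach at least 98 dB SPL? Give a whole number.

Need L₁ + 10·log₁₀ N ≥ 98, i.e. log₁₀ N ≥ 1.60.
N ≥ 10^(16.0/10) = 39.811, so N = 40.

40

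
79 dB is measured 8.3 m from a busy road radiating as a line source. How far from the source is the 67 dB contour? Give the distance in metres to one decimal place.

131.5 m

The 12.0 dB drop corresponds to a distance ratio of 10^(12.0/10) for a line source.
r₂ = 8.3·10^((79−67)/10) = 8.3·10^(12.0/10) = 131.55 m.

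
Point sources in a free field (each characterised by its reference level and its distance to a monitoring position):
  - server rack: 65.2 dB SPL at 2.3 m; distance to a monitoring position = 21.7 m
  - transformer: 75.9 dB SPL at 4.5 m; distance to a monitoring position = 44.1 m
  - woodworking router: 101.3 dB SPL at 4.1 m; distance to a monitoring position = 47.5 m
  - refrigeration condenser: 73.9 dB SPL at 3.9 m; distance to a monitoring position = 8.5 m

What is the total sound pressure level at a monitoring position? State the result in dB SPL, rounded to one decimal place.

Propagate each source to the receiver with L = L_ref − 20·log₁₀(r/r_ref), then add intensities.
server rack: 65.2 − 20·log₁₀(21.7/2.3) = 65.2 − 19.49 = 45.71 dB SPL.
transformer: 75.9 − 20·log₁₀(44.1/4.5) = 75.9 − 19.82 = 56.08 dB SPL.
woodworking router: 101.3 − 20·log₁₀(47.5/4.1) = 101.3 − 21.28 = 80.02 dB SPL.
refrigeration condenser: 73.9 − 20·log₁₀(8.5/3.9) = 73.9 − 6.77 = 67.13 dB SPL.
Σ 10^(L/10) = 1.061e+08 → L_total = 10·log₁₀(1.061e+08) = 80.26 dB SPL.

80.3 dB SPL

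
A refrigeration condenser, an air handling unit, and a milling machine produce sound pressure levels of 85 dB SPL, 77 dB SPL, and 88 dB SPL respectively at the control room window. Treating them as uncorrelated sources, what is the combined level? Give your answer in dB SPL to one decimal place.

For uncorrelated sources the intensities add, so convert each level to linear form, sum, and take 10·log₁₀ of the total.
Σ 10^(L/10) = 10^(85/10) + 10^(77/10) + 10^(88/10) = 9.973e+08.
L_total = 10·log₁₀(9.973e+08) = 89.99 dB SPL.

90.0 dB SPL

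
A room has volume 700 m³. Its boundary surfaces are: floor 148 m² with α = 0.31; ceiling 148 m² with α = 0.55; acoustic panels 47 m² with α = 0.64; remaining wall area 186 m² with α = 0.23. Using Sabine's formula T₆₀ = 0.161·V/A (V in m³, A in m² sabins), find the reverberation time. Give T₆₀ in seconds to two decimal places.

0.56 s

Total absorption A = 148·0.31 + 148·0.55 + 47·0.64 + 186·0.23 = 200.14 m² sabins.
T₆₀ = 0.161·V/A = 0.161·700/200.14 = 0.563 s.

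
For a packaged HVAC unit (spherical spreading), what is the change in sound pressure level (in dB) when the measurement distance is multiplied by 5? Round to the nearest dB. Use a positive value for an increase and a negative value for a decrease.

-14 dB

With spherical spreading the level changes by −20·log₁₀(r₂/r₁).
ΔL = −20·log₁₀(5) = -13.98 dB.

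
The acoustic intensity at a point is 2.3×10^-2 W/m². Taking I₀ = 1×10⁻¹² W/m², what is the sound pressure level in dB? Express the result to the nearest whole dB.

I/I₀ = 2.3×10^-2/10⁻¹² = 2.3×10^10, and L = 10·log₁₀(I/I₀).
L = 10·(0.3617 + 10) = 103.62 dB.

104 dB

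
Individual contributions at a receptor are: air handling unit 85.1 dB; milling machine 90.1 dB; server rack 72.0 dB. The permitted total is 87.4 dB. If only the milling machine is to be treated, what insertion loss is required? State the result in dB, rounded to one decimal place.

Fixed contribution from the other sources: Σ 10^(L/10) = 10^(85.1/10) + 10^(72.0/10) = 3.394e+08 (85.31 dB).
The limit corresponds to 10^(87.4/10) = 5.495e+08; subtracting the fixed part leaves 2.101e+08 for the milling machine, i.e. 83.22 dB.
Required insertion loss = 90.1 − 83.22 = 6.88 dB.

6.9 dB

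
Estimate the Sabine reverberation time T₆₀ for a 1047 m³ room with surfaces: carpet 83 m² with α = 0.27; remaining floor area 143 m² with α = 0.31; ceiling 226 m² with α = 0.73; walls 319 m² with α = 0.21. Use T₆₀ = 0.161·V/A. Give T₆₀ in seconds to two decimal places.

Total absorption A = 83·0.27 + 143·0.31 + 226·0.73 + 319·0.21 = 298.71 m² sabins.
T₆₀ = 0.161·V/A = 0.161·1047/298.71 = 0.564 s.

0.56 s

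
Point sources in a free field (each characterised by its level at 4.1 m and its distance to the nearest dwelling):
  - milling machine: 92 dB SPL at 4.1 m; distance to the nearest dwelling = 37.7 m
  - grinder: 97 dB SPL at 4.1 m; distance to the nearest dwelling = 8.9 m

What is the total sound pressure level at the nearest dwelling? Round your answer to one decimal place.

First find each source's level at the receiver (point-source: −20·log₁₀(r/r_ref)), then combine on an intensity basis.
milling machine: 92 − 20·log₁₀(37.7/4.1) = 92 − 19.27 = 72.73 dB SPL.
grinder: 97 − 20·log₁₀(8.9/4.1) = 97 − 6.73 = 90.27 dB SPL.
Σ 10^(L/10) = 1.082e+09 → L_total = 10·log₁₀(1.082e+09) = 90.34 dB SPL.

90.3 dB SPL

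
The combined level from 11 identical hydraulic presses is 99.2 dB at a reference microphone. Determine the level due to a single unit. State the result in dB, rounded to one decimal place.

For N identical incoherent sources L_total = L₁ + 10·log₁₀ N, so L₁ = 99.2 − 10·log₁₀(11) = 99.2 − 10.414.

88.8 dB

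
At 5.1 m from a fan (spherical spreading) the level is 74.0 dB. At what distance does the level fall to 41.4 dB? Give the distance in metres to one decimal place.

217.6 m

Point-source spreading drops the level by 20·log₁₀(r₂/r₁); inverting, r₂/r₁ = 10^(ΔL/20).
r₂ = 5.1·10^((74.0−41.4)/20) = 5.1·10^(32.6/20) = 217.56 m.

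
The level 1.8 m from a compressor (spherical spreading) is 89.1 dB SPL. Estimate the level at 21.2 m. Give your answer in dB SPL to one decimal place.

67.7 dB SPL

Point-source attenuation: ΔL = 20·log₁₀(r₂/r₁) = 20·log₁₀(21.2/1.8) = 21.421 dB.
L₂ = 89.1 − 20·log₁₀(21.2/1.8) = 89.1 − 21.421 = 67.68 dB SPL.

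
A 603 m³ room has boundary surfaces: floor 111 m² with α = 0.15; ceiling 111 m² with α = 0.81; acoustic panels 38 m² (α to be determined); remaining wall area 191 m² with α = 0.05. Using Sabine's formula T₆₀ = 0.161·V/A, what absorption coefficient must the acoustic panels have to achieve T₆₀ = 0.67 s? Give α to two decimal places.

0.76

Required total absorption A = 0.161·603/0.67 = 144.90 m².
Absorption from the other surfaces = 111·0.15 + 111·0.81 + 191·0.05 = 116.11 m², so the acoustic panels must supply 28.79 m² over 38 m².
α = 28.79/38 = 0.758.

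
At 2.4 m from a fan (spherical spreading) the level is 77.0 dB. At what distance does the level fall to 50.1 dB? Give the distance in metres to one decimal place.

53.1 m

The 26.9 dB drop corresponds to a distance ratio of 10^(26.9/20) for a point source.
r₂ = 2.4·10^((77.0−50.1)/20) = 2.4·10^(26.9/20) = 53.11 m.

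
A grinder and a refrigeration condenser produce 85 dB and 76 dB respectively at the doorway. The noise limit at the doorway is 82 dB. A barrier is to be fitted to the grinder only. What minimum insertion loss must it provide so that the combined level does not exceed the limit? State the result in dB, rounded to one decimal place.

Fixed contribution from the other source: Σ 10^(L/10) = 10^(76/10) = 3.981e+07 (76.00 dB).
The limit corresponds to 10^(82/10) = 1.585e+08; subtracting the fixed part leaves 1.187e+08 for the grinder, i.e. 80.74 dB.
So the grinder must be reduced from 85 to 80.74 dB: IL = 4.26 dB.

4.3 dB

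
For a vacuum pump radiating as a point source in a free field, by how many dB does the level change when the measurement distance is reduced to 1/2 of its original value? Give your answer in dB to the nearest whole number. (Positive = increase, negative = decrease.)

Point-source spreading: ΔL = −20·log₁₀(r₂/r₁).
ΔL = −20·log₁₀(0.5) = +6.02 dB.

+6 dB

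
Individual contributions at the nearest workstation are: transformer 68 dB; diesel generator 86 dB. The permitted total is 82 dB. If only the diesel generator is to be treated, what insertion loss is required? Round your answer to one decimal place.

4.2 dB

Fixed contribution from the other source: Σ 10^(L/10) = 10^(68/10) = 6.310e+06 (68.00 dB).
The limit corresponds to 10^(82/10) = 1.585e+08; subtracting the fixed part leaves 1.522e+08 for the diesel generator, i.e. 81.82 dB.
So the diesel generator must be reduced from 86 to 81.82 dB: IL = 4.18 dB.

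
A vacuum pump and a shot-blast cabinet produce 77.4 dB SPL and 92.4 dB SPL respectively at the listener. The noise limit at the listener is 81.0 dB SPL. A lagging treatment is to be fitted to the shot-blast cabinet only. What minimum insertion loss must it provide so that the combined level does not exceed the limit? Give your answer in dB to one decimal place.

13.9 dB

Fixed contribution from the other source: Σ 10^(L/10) = 10^(77.4/10) = 5.495e+07 (77.40 dB SPL).
To meet 81.0 dB SPL overall, the treated shot-blast cabinet may contribute at most 10^(81.0/10) − 5.495e+07 = 7.094e+07, i.e. 78.51 dB SPL.
Required insertion loss = 92.4 − 78.51 = 13.89 dB.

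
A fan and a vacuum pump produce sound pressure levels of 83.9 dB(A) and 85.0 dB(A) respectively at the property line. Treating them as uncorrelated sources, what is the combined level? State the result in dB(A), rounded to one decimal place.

87.5 dB(A)

For uncorrelated sources the intensities add, so convert each level to linear form, sum, and take 10·log₁₀ of the total.
Σ 10^(L/10) = 10^(83.9/10) + 10^(85.0/10) = 5.617e+08.
L_total = 10·log₁₀(5.617e+08) = 87.50 dB(A).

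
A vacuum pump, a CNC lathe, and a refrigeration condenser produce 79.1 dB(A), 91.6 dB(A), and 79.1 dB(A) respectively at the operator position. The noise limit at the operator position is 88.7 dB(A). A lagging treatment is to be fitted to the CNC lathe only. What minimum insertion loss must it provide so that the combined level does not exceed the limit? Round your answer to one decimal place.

The untreated sources together contribute 10^(79.1/10) + 10^(79.1/10) = 1.626e+08, i.e. 82.11 dB(A).
The limit corresponds to 10^(88.7/10) = 7.413e+08; subtracting the fixed part leaves 5.787e+08 for the CNC lathe, i.e. 87.62 dB(A).
Required insertion loss = 91.6 − 87.62 = 3.98 dB.

4.0 dB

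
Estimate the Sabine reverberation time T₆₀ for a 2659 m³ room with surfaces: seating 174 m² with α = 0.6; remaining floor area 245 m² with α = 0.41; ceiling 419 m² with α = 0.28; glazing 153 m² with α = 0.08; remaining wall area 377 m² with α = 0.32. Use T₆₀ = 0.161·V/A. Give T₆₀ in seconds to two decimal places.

0.94 s

Summing Sᵢαᵢ: 174·0.6 + 245·0.41 + 419·0.28 + 153·0.08 + 377·0.32 = 455.05 m².
T₆₀ = 0.161·V/A = 0.161·2659/455.05 = 0.941 s.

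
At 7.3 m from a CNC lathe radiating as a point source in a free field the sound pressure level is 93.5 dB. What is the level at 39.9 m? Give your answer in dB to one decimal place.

78.7 dB

Point-source attenuation: ΔL = 20·log₁₀(r₂/r₁) = 20·log₁₀(39.9/7.3) = 14.753 dB.
L₂ = 93.5 − 20·log₁₀(39.9/7.3) = 93.5 − 14.753 = 78.75 dB.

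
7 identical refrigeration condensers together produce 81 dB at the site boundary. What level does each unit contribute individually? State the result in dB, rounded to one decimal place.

72.5 dB

7 equal contributions raise the level by 10·log₁₀ 7 = 8.451 dB, so each unit alone gives 81 − 8.451.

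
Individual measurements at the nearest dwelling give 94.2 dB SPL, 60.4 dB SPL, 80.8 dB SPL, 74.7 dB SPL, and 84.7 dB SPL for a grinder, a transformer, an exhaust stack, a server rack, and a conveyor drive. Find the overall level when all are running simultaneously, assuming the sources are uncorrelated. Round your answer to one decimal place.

For uncorrelated sources the intensities add, so convert each level to linear form, sum, and take 10·log₁₀ of the total.
Σ 10^(L/10) = 10^(94.2/10) + 10^(60.4/10) + 10^(80.8/10) + 10^(74.7/10) + 10^(84.7/10) = 3.076e+09.
L_total = 10·log₁₀(3.076e+09) = 94.88 dB SPL.

94.9 dB SPL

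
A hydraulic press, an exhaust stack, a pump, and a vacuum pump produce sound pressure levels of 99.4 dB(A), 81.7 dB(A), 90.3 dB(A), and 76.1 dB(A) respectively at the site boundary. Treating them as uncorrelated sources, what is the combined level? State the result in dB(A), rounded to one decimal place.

For uncorrelated sources the intensities add, so convert each level to linear form, sum, and take 10·log₁₀ of the total.
Σ 10^(L/10) = 10^(99.4/10) + 10^(81.7/10) + 10^(90.3/10) + 10^(76.1/10) = 9.970e+09.
L_total = 10·log₁₀(9.970e+09) = 99.99 dB(A).

100.0 dB(A)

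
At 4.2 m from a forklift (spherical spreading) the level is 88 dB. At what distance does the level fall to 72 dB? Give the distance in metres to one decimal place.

The 16.0 dB drop corresponds to a distance ratio of 10^(16.0/20) for a point source.
r₂ = 4.2·10^((88−72)/20) = 4.2·10^(16.0/20) = 26.50 m.

26.5 m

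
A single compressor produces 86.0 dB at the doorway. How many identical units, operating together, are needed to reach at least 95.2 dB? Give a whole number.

9

The shortfall is 95.2 − 86.0 = 9.2 dB, and N units add 10·log₁₀ N, so need 10·log₁₀ N ≥ 9.2.
N ≥ 10^(9.2/10) = 8.318, so N = 9.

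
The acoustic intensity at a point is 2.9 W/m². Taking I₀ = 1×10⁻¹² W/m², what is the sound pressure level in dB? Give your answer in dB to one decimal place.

124.6 dB

I/I₀ = 2.9/10⁻¹² = 2.9×10^12, and L = 10·log₁₀(I/I₀).
L = 10·(0.4624 + 12) = 124.62 dB.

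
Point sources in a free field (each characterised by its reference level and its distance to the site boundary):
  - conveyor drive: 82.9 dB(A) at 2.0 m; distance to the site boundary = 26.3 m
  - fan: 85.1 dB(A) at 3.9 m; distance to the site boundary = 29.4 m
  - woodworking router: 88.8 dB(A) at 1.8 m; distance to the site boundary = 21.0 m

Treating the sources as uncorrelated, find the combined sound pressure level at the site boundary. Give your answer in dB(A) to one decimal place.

70.9 dB(A)

Apply inverse-square spreading to bring every level to the receiver, then sum 10^(L/10).
conveyor drive: 82.9 − 20·log₁₀(26.3/2.0) = 82.9 − 22.38 = 60.52 dB(A).
fan: 85.1 − 20·log₁₀(29.4/3.9) = 85.1 − 17.55 = 67.55 dB(A).
woodworking router: 88.8 − 20·log₁₀(21.0/1.8) = 88.8 − 21.34 = 67.46 dB(A).
Σ 10^(L/10) = 1.240e+07 → L_total = 10·log₁₀(1.240e+07) = 70.93 dB(A).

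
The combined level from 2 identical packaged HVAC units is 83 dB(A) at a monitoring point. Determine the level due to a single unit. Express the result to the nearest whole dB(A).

80 dB(A)

2 equal contributions raise the level by 10·log₁₀ 2 = 3.010 dB, so each unit alone gives 83 − 3.010.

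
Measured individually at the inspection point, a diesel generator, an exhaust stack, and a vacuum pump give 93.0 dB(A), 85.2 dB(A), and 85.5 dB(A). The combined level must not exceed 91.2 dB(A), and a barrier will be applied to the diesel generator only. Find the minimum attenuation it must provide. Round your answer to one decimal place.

5.0 dB

Everything except the diesel generator sums to 10^(85.2/10) + 10^(85.5/10) = 6.859e+08 in linear terms, 88.36 dB(A).
To meet 91.2 dB(A) overall, the treated diesel generator may contribute at most 10^(91.2/10) − 6.859e+08 = 6.323e+08, i.e. 88.01 dB(A).
So the diesel generator must be reduced from 93.0 to 88.01 dB(A): IL = 4.99 dB.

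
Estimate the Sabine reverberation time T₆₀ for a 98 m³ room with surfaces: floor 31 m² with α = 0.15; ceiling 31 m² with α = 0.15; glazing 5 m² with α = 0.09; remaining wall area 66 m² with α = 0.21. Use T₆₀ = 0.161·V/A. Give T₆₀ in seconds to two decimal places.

0.67 s

A = Σ Sᵢαᵢ = 31·0.15 + 31·0.15 + 5·0.09 + 66·0.21 = 23.61 m².
T₆₀ = 0.161·V/A = 0.161·98/23.61 = 0.668 s.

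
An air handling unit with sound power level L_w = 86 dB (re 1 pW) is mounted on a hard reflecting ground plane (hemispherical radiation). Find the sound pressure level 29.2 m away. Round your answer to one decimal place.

48.7 dB

Free-field hemispherical radiation: L_p = L_w − 10·log₁₀(2π·r²), r = 29.2 m.
2π·r² = 5357 m², 10·log₁₀ of that is 37.289 dB.
L_p = 86 − 37.289 = 48.71 dB.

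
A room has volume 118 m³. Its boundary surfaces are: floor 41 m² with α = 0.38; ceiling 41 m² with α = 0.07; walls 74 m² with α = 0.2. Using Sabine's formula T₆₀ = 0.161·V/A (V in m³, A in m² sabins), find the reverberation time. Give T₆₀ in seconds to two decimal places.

A = Σ Sᵢαᵢ = 41·0.38 + 41·0.07 + 74·0.2 = 33.25 m².
T₆₀ = 0.161·V/A = 0.161·118/33.25 = 0.571 s.

0.57 s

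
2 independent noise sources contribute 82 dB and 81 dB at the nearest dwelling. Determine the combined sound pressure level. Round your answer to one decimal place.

84.5 dB

For uncorrelated sources the intensities add, so convert each level to linear form, sum, and take 10·log₁₀ of the total.
Σ 10^(L/10) = 10^(82/10) + 10^(81/10) = 2.844e+08.
L_total = 10·log₁₀(2.844e+08) = 84.54 dB.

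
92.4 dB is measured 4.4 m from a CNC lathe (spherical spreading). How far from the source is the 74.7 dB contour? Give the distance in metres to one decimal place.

The 17.7 dB drop corresponds to a distance ratio of 10^(17.7/20) for a point source.
r₂ = 4.4·10^((92.4−74.7)/20) = 4.4·10^(17.7/20) = 33.76 m.

33.8 m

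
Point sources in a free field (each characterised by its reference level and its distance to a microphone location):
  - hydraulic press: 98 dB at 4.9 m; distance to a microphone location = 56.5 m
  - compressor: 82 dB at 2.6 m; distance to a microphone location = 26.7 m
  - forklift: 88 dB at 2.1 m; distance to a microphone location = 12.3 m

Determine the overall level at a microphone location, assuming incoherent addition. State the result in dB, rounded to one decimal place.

78.3 dB

First find each source's level at the receiver (point-source: −20·log₁₀(r/r_ref)), then combine on an intensity basis.
hydraulic press: 98 − 20·log₁₀(56.5/4.9) = 98 − 21.24 = 76.76 dB.
compressor: 82 − 20·log₁₀(26.7/2.6) = 82 − 20.23 = 61.77 dB.
forklift: 88 − 20·log₁₀(12.3/2.1) = 88 − 15.35 = 72.65 dB.
Σ 10^(L/10) = 6.735e+07 → L_total = 10·log₁₀(6.735e+07) = 78.28 dB.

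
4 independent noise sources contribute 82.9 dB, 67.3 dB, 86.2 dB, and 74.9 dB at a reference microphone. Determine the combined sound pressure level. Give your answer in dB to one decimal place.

Incoherent sources combine by intensity addition: L_total = 10·log₁₀(Σ 10^(L_i/10)).
Σ 10^(L/10) = 10^(82.9/10) + 10^(67.3/10) + 10^(86.2/10) + 10^(74.9/10) = 6.481e+08.
L_total = 10·log₁₀(6.481e+08) = 88.12 dB.

88.1 dB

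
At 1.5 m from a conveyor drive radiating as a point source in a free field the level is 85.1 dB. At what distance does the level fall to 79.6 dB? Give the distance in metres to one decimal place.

2.8 m

The 5.5 dB drop corresponds to a distance ratio of 10^(5.5/20) for a point source.
r₂ = 1.5·10^((85.1−79.6)/20) = 1.5·10^(5.5/20) = 2.83 m.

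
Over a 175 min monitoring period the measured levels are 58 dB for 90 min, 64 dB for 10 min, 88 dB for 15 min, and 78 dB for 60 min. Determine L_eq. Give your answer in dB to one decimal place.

78.8 dB

Weight each interval's intensity by its duration and average over T = 175 min:
Σ tᵢ·10^(Lᵢ/10) = 90·10^(58/10) + 10·10^(64/10) + 15·10^(88/10) + 60·10^(78/10) = 1.333e+10.
L_eq = 10·log₁₀(1.333e+10/175) = 78.82 dB.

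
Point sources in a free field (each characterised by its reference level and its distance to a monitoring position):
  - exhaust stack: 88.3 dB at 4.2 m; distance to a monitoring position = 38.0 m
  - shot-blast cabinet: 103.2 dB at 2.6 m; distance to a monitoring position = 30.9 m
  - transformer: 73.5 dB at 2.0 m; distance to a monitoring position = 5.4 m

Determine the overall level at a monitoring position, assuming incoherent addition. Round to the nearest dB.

82 dB

First find each source's level at the receiver (point-source: −20·log₁₀(r/r_ref)), then combine on an intensity basis.
exhaust stack: 88.3 − 20·log₁₀(38.0/4.2) = 88.3 − 19.13 = 69.17 dB.
shot-blast cabinet: 103.2 − 20·log₁₀(30.9/2.6) = 103.2 − 21.50 = 81.70 dB.
transformer: 73.5 − 20·log₁₀(5.4/2.0) = 73.5 − 8.63 = 64.87 dB.
Σ 10^(L/10) = 1.593e+08 → L_total = 10·log₁₀(1.593e+08) = 82.02 dB.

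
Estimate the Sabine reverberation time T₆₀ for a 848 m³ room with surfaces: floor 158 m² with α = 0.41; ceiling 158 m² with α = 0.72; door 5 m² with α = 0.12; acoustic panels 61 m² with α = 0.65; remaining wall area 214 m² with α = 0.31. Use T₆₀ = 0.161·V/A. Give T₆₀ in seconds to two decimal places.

0.48 s

Summing Sᵢαᵢ: 158·0.41 + 158·0.72 + 5·0.12 + 61·0.65 + 214·0.31 = 285.13 m².
T₆₀ = 0.161·V/A = 0.161·848/285.13 = 0.479 s.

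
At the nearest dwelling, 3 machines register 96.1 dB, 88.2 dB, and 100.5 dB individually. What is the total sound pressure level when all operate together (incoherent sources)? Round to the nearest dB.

For uncorrelated sources the intensities add, so convert each level to linear form, sum, and take 10·log₁₀ of the total.
Σ 10^(L/10) = 10^(96.1/10) + 10^(88.2/10) + 10^(100.5/10) = 1.595e+10.
L_total = 10·log₁₀(1.595e+10) = 102.03 dB.

102 dB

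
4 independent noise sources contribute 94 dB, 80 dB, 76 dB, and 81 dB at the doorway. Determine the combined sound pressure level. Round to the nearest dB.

Incoherent sources combine by intensity addition: L_total = 10·log₁₀(Σ 10^(L_i/10)).
Σ 10^(L/10) = 10^(94/10) + 10^(80/10) + 10^(76/10) + 10^(81/10) = 2.778e+09.
L_total = 10·log₁₀(2.778e+09) = 94.44 dB.

94 dB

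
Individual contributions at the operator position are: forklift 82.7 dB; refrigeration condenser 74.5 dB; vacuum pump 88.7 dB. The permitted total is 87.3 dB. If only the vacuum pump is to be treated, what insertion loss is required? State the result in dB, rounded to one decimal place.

3.6 dB

Everything except the vacuum pump sums to 10^(82.7/10) + 10^(74.5/10) = 2.144e+08 in linear terms, 83.31 dB.
To meet 87.3 dB overall, the treated vacuum pump may contribute at most 10^(87.3/10) − 2.144e+08 = 3.226e+08, i.e. 85.09 dB.
So the vacuum pump must be reduced from 88.7 to 85.09 dB: IL = 3.61 dB.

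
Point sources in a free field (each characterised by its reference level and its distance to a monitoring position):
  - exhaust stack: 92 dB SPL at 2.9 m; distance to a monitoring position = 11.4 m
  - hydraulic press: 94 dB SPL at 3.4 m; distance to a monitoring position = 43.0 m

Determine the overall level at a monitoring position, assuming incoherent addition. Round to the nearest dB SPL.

Apply inverse-square spreading to bring every level to the receiver, then sum 10^(L/10).
exhaust stack: 92 − 20·log₁₀(11.4/2.9) = 92 − 11.89 = 80.11 dB SPL.
hydraulic press: 94 − 20·log₁₀(43.0/3.4) = 94 − 22.04 = 71.96 dB SPL.
Σ 10^(L/10) = 1.183e+08 → L_total = 10·log₁₀(1.183e+08) = 80.73 dB SPL.

81 dB SPL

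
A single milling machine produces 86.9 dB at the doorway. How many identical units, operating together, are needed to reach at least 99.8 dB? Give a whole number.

The shortfall is 99.8 − 86.9 = 12.9 dB, and N units add 10·log₁₀ N, so need 10·log₁₀ N ≥ 12.9.
N ≥ 10^(12.9/10) = 19.498, so N = 20.

20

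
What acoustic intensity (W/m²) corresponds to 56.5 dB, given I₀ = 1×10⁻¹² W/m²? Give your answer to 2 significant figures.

4.5e-07 W/m²

I/I₀ = 10^(56.5/10) = 4.467e+05, so I = 4.467e+05 × 10⁻¹² W/m².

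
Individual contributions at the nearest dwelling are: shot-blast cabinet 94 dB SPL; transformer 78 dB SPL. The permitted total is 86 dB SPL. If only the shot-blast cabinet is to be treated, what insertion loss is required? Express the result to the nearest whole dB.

9 dB

Fixed contribution from the other source: Σ 10^(L/10) = 10^(78/10) = 6.310e+07 (78.00 dB SPL).
The limit corresponds to 10^(86/10) = 3.981e+08; subtracting the fixed part leaves 3.350e+08 for the shot-blast cabinet, i.e. 85.25 dB SPL.
So the shot-blast cabinet must be reduced from 94 to 85.25 dB SPL: IL = 8.75 dB.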